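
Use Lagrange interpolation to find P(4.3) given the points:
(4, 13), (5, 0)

Lagrange interpolation formula:
P(x) = Σ yᵢ × Lᵢ(x)
where Lᵢ(x) = Π_{j≠i} (x - xⱼ)/(xᵢ - xⱼ)

L_0(4.3) = (4.3 - 5)/(4 - 5) = 0.700000
L_1(4.3) = (4.3 - 4)/(5 - 4) = 0.300000

P(4.3) = 13×L_0(4.3) + 0×L_1(4.3)
P(4.3) = 9.100000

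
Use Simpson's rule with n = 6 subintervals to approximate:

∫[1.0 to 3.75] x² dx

f(x) = x²
a = 1.0, b = 3.75, n = 6
h = (b - a)/n = 0.458333

Simpson's rule: (h/3)[f(x₀) + 4f(x₁) + 2f(x₂) + ... + f(xₙ)]

x_0 = 1.0000, f(x_0) = 1.000000, coefficient = 1
x_1 = 1.4583, f(x_1) = 2.126736, coefficient = 4
x_2 = 1.9167, f(x_2) = 3.673611, coefficient = 2
x_3 = 2.3750, f(x_3) = 5.640625, coefficient = 4
x_4 = 2.8333, f(x_4) = 8.027778, coefficient = 2
x_5 = 3.2917, f(x_5) = 10.835069, coefficient = 4
x_6 = 3.7500, f(x_6) = 14.062500, coefficient = 1

I ≈ (0.458333/3) × 112.875000 = 17.244792
Exact value: 17.244792
Error: 0.000000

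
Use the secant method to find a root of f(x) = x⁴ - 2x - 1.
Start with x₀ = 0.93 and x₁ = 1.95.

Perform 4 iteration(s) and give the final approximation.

f(x) = x⁴ - 2x - 1
x₀ = 0.93, x₁ = 1.95

Secant formula: x_{n+1} = x_n - f(x_n)(x_n - x_{n-1})/(f(x_n) - f(x_{n-1}))

Iteration 1:
  f(0.930000) = -2.111948
  f(1.950000) = 9.559006
  x_2 = 1.950000 - 9.559006×(1.950000 - 0.930000)/(9.559006 - (-2.111948))
       = 1.114577
Iteration 2:
  f(1.950000) = 9.559006
  f(1.114577) = -1.685891
  x_3 = 1.114577 - (-1.685891)×(1.114577 - 1.950000)/(-1.685891 - 9.559006)
       = 1.239828
Iteration 3:
  f(1.114577) = -1.685891
  f(1.239828) = -1.116756
  x_4 = 1.239828 - (-1.116756)×(1.239828 - 1.114577)/(-1.116756 - (-1.685891))
       = 1.485595
Iteration 4:
  f(1.239828) = -1.116756
  f(1.485595) = 0.899624
  x_5 = 1.485595 - 0.899624×(1.485595 - 1.239828)/(0.899624 - (-1.116756))
       = 1.375944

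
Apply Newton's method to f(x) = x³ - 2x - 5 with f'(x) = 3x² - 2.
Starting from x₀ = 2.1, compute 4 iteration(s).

f(x) = x³ - 2x - 5
f'(x) = 3x² - 2
x₀ = 2.1

Newton-Raphson formula: x_{n+1} = x_n - f(x_n)/f'(x_n)

Iteration 1:
  f(2.100000) = 0.061000
  f'(2.100000) = 11.230000
  x_1 = 2.100000 - 0.061000/11.230000 = 2.094568
Iteration 2:
  f(2.094568) = 0.000186
  f'(2.094568) = 11.161647
  x_2 = 2.094568 - 0.000186/11.161647 = 2.094551
Iteration 3:
  f(2.094551) = 0.000000
  f'(2.094551) = 11.161438
  x_3 = 2.094551 - 0.000000/11.161438 = 2.094551
Iteration 4:
  f(2.094551) = 0.000000
  f'(2.094551) = 11.161438
  x_4 = 2.094551 - 0.000000/11.161438 = 2.094551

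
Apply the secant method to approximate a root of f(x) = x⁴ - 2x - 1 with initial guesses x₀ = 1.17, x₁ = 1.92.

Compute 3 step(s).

f(x) = x⁴ - 2x - 1
x₀ = 1.17, x₁ = 1.92

Secant formula: x_{n+1} = x_n - f(x_n)(x_n - x_{n-1})/(f(x_n) - f(x_{n-1}))

Iteration 1:
  f(1.170000) = -1.466113
  f(1.920000) = 8.749545
  x_2 = 1.920000 - 8.749545×(1.920000 - 1.170000)/(8.749545 - (-1.466113))
       = 1.277637
Iteration 2:
  f(1.920000) = 8.749545
  f(1.277637) = -0.890686
  x_3 = 1.277637 - (-0.890686)×(1.277637 - 1.920000)/(-0.890686 - 8.749545)
       = 1.336987
Iteration 3:
  f(1.277637) = -0.890686
  f(1.336987) = -0.478697
  x_4 = 1.336987 - (-0.478697)×(1.336987 - 1.277637)/(-0.478697 - (-0.890686))
       = 1.405946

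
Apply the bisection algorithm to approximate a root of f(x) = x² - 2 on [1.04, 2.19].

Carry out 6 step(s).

f(x) = x² - 2
Initial interval: [1.04, 2.19]

Iteration 1:
  c_1 = (1.040000 + 2.190000)/2 = 1.615000
  f(c_1) = f(1.615000) = 0.608225
  f(a) × f(c) < 0, new interval: [1.040000, 1.615000]
Iteration 2:
  c_2 = (1.040000 + 1.615000)/2 = 1.327500
  f(c_2) = f(1.327500) = -0.237744
  f(a) × f(c) ≥ 0, new interval: [1.327500, 1.615000]
Iteration 3:
  c_3 = (1.327500 + 1.615000)/2 = 1.471250
  f(c_3) = f(1.471250) = 0.164577
  f(a) × f(c) < 0, new interval: [1.327500, 1.471250]
Iteration 4:
  c_4 = (1.327500 + 1.471250)/2 = 1.399375
  f(c_4) = f(1.399375) = -0.041750
  f(a) × f(c) ≥ 0, new interval: [1.399375, 1.471250]
Iteration 5:
  c_5 = (1.399375 + 1.471250)/2 = 1.435312
  f(c_5) = f(1.435312) = 0.060122
  f(a) × f(c) < 0, new interval: [1.399375, 1.435312]
Iteration 6:
  c_6 = (1.399375 + 1.435312)/2 = 1.417344
  f(c_6) = f(1.417344) = 0.008863
  f(a) × f(c) < 0, new interval: [1.399375, 1.417344]

After 6 iteration(s), the approximation is c_6 = 1.417344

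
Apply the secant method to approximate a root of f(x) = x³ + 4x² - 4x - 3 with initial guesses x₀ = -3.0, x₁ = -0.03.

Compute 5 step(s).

f(x) = x³ + 4x² - 4x - 3
x₀ = -3.0, x₁ = -0.03

Secant formula: x_{n+1} = x_n - f(x_n)(x_n - x_{n-1})/(f(x_n) - f(x_{n-1}))

Iteration 1:
  f(-3.000000) = 18.000000
  f(-0.030000) = -2.876427
  x_2 = -0.030000 - (-2.876427)×(-0.030000 - (-3.000000))/(-2.876427 - 18.000000)
       = -0.439217
Iteration 2:
  f(-0.030000) = -2.876427
  f(-0.439217) = -0.556216
  x_3 = -0.439217 - (-0.556216)×(-0.439217 - (-0.030000))/(-0.556216 - (-2.876427))
       = -0.537317
Iteration 3:
  f(-0.439217) = -0.556216
  f(-0.537317) = 0.148978
  x_4 = -0.537317 - 0.148978×(-0.537317 - (-0.439217))/(0.148978 - (-0.556216))
       = -0.516593
Iteration 4:
  f(-0.537317) = 0.148978
  f(-0.516593) = -0.004020
  x_5 = -0.516593 - (-0.004020)×(-0.516593 - (-0.537317))/(-0.004020 - 0.148978)
       = -0.517137
Iteration 5:
  f(-0.516593) = -0.004020
  f(-0.517137) = -0.000027
  x_6 = -0.517137 - (-0.000027)×(-0.517137 - (-0.516593))/(-0.000027 - (-0.004020))
       = -0.517141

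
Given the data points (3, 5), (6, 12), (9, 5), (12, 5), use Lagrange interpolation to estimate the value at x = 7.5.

Lagrange interpolation formula:
P(x) = Σ yᵢ × Lᵢ(x)
where Lᵢ(x) = Π_{j≠i} (x - xⱼ)/(xᵢ - xⱼ)

L_0(7.5) = (7.5 - 6)/(3 - 6) × (7.5 - 9)/(3 - 9) × (7.5 - 12)/(3 - 12) = -0.062500
L_1(7.5) = (7.5 - 3)/(6 - 3) × (7.5 - 9)/(6 - 9) × (7.5 - 12)/(6 - 12) = 0.562500
L_2(7.5) = (7.5 - 3)/(9 - 3) × (7.5 - 6)/(9 - 6) × (7.5 - 12)/(9 - 12) = 0.562500
L_3(7.5) = (7.5 - 3)/(12 - 3) × (7.5 - 6)/(12 - 6) × (7.5 - 9)/(12 - 9) = -0.062500

P(7.5) = 5×L_0(7.5) + 12×L_1(7.5) + 5×L_2(7.5) + 5×L_3(7.5)
P(7.5) = 8.937500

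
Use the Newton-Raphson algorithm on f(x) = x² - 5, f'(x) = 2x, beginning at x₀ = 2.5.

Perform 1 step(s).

f(x) = x² - 5
f'(x) = 2x
x₀ = 2.5

Newton-Raphson formula: x_{n+1} = x_n - f(x_n)/f'(x_n)

Iteration 1:
  f(2.500000) = 1.250000
  f'(2.500000) = 5.000000
  x_1 = 2.500000 - 1.250000/5.000000 = 2.250000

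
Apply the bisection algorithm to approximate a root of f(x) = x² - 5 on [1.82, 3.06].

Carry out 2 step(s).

f(x) = x² - 5
Initial interval: [1.82, 3.06]

Iteration 1:
  c_1 = (1.820000 + 3.060000)/2 = 2.440000
  f(c_1) = f(2.440000) = 0.953600
  f(a) × f(c) < 0, new interval: [1.820000, 2.440000]
Iteration 2:
  c_2 = (1.820000 + 2.440000)/2 = 2.130000
  f(c_2) = f(2.130000) = -0.463100
  f(a) × f(c) ≥ 0, new interval: [2.130000, 2.440000]

After 2 iteration(s), the approximation is c_2 = 2.130000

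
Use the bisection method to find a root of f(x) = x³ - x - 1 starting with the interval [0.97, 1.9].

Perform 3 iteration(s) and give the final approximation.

f(x) = x³ - x - 1
Initial interval: [0.97, 1.9]

Iteration 1:
  c_1 = (0.970000 + 1.900000)/2 = 1.435000
  f(c_1) = f(1.435000) = 0.519988
  f(a) × f(c) < 0, new interval: [0.970000, 1.435000]
Iteration 2:
  c_2 = (0.970000 + 1.435000)/2 = 1.202500
  f(c_2) = f(1.202500) = -0.463677
  f(a) × f(c) ≥ 0, new interval: [1.202500, 1.435000]
Iteration 3:
  c_3 = (1.202500 + 1.435000)/2 = 1.318750
  f(c_3) = f(1.318750) = -0.025310
  f(a) × f(c) ≥ 0, new interval: [1.318750, 1.435000]

After 3 iteration(s), the approximation is c_3 = 1.318750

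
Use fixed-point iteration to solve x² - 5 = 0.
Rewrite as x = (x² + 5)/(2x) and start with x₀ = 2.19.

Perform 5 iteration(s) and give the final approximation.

Equation: x² - 5 = 0
Fixed-point form: x = (x² + 5)/(2x)
x₀ = 2.19

x_1 = g(2.190000) = 2.236553
x_2 = g(2.236553) = 2.236068
x_3 = g(2.236068) = 2.236068
x_4 = g(2.236068) = 2.236068
x_5 = g(2.236068) = 2.236068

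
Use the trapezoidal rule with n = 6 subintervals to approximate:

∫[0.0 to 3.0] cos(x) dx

f(x) = cos(x)
a = 0.0, b = 3.0, n = 6
h = (b - a)/n = 0.500000

Trapezoidal rule: (h/2)[f(x₀) + 2f(x₁) + 2f(x₂) + ... + f(xₙ)]

x_0 = 0.0000, f(x_0) = 1.000000, coefficient = 1
x_1 = 0.5000, f(x_1) = 0.877583, coefficient = 2
x_2 = 1.0000, f(x_2) = 0.540302, coefficient = 2
x_3 = 1.5000, f(x_3) = 0.070737, coefficient = 2
x_4 = 2.0000, f(x_4) = -0.416147, coefficient = 2
x_5 = 2.5000, f(x_5) = -0.801144, coefficient = 2
x_6 = 3.0000, f(x_6) = -0.989992, coefficient = 1

I ≈ (0.500000/2) × 0.552671 = 0.138168
Exact value: 0.141120
Error: 0.002952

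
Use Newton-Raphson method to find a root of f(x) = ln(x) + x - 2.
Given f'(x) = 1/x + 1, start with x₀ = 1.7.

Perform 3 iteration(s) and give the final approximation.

f(x) = ln(x) + x - 2
f'(x) = 1/x + 1
x₀ = 1.7

Newton-Raphson formula: x_{n+1} = x_n - f(x_n)/f'(x_n)

Iteration 1:
  f(1.700000) = 0.230628
  f'(1.700000) = 1.588235
  x_1 = 1.700000 - 0.230628/1.588235 = 1.554790
Iteration 2:
  f(1.554790) = -0.003870
  f'(1.554790) = 1.643174
  x_2 = 1.554790 - (-0.003870)/1.643174 = 1.557145
Iteration 3:
  f(1.557145) = -0.000001
  f'(1.557145) = 1.642201
  x_3 = 1.557145 - (-0.000001)/1.642201 = 1.557146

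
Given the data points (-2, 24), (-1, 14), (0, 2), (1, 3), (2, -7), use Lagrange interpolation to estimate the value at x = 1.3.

Lagrange interpolation formula:
P(x) = Σ yᵢ × Lᵢ(x)
where Lᵢ(x) = Π_{j≠i} (x - xⱼ)/(xᵢ - xⱼ)

L_0(1.3) = (1.3 - (-1))/(-2 - (-1)) × (1.3 - 0)/(-2 - 0) × (1.3 - 1)/(-2 - 1) × (1.3 - 2)/(-2 - 2) = -0.026163
L_1(1.3) = (1.3 - (-2))/(-1 - (-2)) × (1.3 - 0)/(-1 - 0) × (1.3 - 1)/(-1 - 1) × (1.3 - 2)/(-1 - 2) = 0.150150
L_2(1.3) = (1.3 - (-2))/(0 - (-2)) × (1.3 - (-1))/(0 - (-1)) × (1.3 - 1)/(0 - 1) × (1.3 - 2)/(0 - 2) = -0.398475
L_3(1.3) = (1.3 - (-2))/(1 - (-2)) × (1.3 - (-1))/(1 - (-1)) × (1.3 - 0)/(1 - 0) × (1.3 - 2)/(1 - 2) = 1.151150
L_4(1.3) = (1.3 - (-2))/(2 - (-2)) × (1.3 - (-1))/(2 - (-1)) × (1.3 - 0)/(2 - 0) × (1.3 - 1)/(2 - 1) = 0.123338

P(1.3) = 24×L_0(1.3) + 14×L_1(1.3) + 2×L_2(1.3) + 3×L_3(1.3) + (-7)×L_4(1.3)
P(1.3) = 3.267337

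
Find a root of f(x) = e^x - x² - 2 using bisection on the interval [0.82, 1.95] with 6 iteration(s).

f(x) = e^x - x² - 2
Initial interval: [0.82, 1.95]

Iteration 1:
  c_1 = (0.820000 + 1.950000)/2 = 1.385000
  f(c_1) = f(1.385000) = 0.076601
  f(a) × f(c) < 0, new interval: [0.820000, 1.385000]
Iteration 2:
  c_2 = (0.820000 + 1.385000)/2 = 1.102500
  f(c_2) = f(1.102500) = -0.203820
  f(a) × f(c) ≥ 0, new interval: [1.102500, 1.385000]
Iteration 3:
  c_3 = (1.102500 + 1.385000)/2 = 1.243750
  f(c_3) = f(1.243750) = -0.078318
  f(a) × f(c) ≥ 0, new interval: [1.243750, 1.385000]
Iteration 4:
  c_4 = (1.243750 + 1.385000)/2 = 1.314375
  f(c_4) = f(1.314375) = -0.005158
  f(a) × f(c) ≥ 0, new interval: [1.314375, 1.385000]
Iteration 5:
  c_5 = (1.314375 + 1.385000)/2 = 1.349687
  f(c_5) = f(1.349687) = 0.034564
  f(a) × f(c) < 0, new interval: [1.314375, 1.349687]
Iteration 6:
  c_6 = (1.314375 + 1.349687)/2 = 1.332031
  f(c_6) = f(1.332031) = 0.014424
  f(a) × f(c) < 0, new interval: [1.314375, 1.332031]

After 6 iteration(s), the approximation is c_6 = 1.332031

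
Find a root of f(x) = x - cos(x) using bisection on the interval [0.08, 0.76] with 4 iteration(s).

f(x) = x - cos(x)
Initial interval: [0.08, 0.76]

Iteration 1:
  c_1 = (0.080000 + 0.760000)/2 = 0.420000
  f(c_1) = f(0.420000) = -0.493089
  f(a) × f(c) ≥ 0, new interval: [0.420000, 0.760000]
Iteration 2:
  c_2 = (0.420000 + 0.760000)/2 = 0.590000
  f(c_2) = f(0.590000) = -0.240941
  f(a) × f(c) ≥ 0, new interval: [0.590000, 0.760000]
Iteration 3:
  c_3 = (0.590000 + 0.760000)/2 = 0.675000
  f(c_3) = f(0.675000) = -0.105707
  f(a) × f(c) ≥ 0, new interval: [0.675000, 0.760000]
Iteration 4:
  c_4 = (0.675000 + 0.760000)/2 = 0.717500
  f(c_4) = f(0.717500) = -0.035952
  f(a) × f(c) ≥ 0, new interval: [0.717500, 0.760000]

After 4 iteration(s), the approximation is c_4 = 0.717500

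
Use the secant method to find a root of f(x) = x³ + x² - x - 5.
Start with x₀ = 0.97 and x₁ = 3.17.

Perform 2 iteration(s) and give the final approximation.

f(x) = x³ + x² - x - 5
x₀ = 0.97, x₁ = 3.17

Secant formula: x_{n+1} = x_n - f(x_n)(x_n - x_{n-1})/(f(x_n) - f(x_{n-1}))

Iteration 1:
  f(0.970000) = -4.116427
  f(3.170000) = 33.733913
  x_2 = 3.170000 - 33.733913×(3.170000 - 0.970000)/(33.733913 - (-4.116427))
       = 1.209262
Iteration 2:
  f(3.170000) = 33.733913
  f(1.209262) = -2.978627
  x_3 = 1.209262 - (-2.978627)×(1.209262 - 3.170000)/(-2.978627 - 33.733913)
       = 1.368344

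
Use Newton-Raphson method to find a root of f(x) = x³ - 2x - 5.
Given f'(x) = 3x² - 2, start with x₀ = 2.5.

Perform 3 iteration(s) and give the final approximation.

f(x) = x³ - 2x - 5
f'(x) = 3x² - 2
x₀ = 2.5

Newton-Raphson formula: x_{n+1} = x_n - f(x_n)/f'(x_n)

Iteration 1:
  f(2.500000) = 5.625000
  f'(2.500000) = 16.750000
  x_1 = 2.500000 - 5.625000/16.750000 = 2.164179
Iteration 2:
  f(2.164179) = 0.807945
  f'(2.164179) = 12.051014
  x_2 = 2.164179 - 0.807945/12.051014 = 2.097135
Iteration 3:
  f(2.097135) = 0.028882
  f'(2.097135) = 11.193930
  x_3 = 2.097135 - 0.028882/11.193930 = 2.094555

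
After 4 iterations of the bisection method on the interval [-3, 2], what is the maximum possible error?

Bisection error bound: |error| ≤ (b-a)/2^n
|error| ≤ (2 - (-3))/2^4 = 5/2^4
|error| ≤ 0.3125000000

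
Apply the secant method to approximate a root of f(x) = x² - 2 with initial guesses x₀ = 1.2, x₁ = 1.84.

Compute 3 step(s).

f(x) = x² - 2
x₀ = 1.2, x₁ = 1.84

Secant formula: x_{n+1} = x_n - f(x_n)(x_n - x_{n-1})/(f(x_n) - f(x_{n-1}))

Iteration 1:
  f(1.200000) = -0.560000
  f(1.840000) = 1.385600
  x_2 = 1.840000 - 1.385600×(1.840000 - 1.200000)/(1.385600 - (-0.560000))
       = 1.384211
Iteration 2:
  f(1.840000) = 1.385600
  f(1.384211) = -0.083961
  x_3 = 1.384211 - (-0.083961)×(1.384211 - 1.840000)/(-0.083961 - 1.385600)
       = 1.410251
Iteration 3:
  f(1.384211) = -0.083961
  f(1.410251) = -0.011191
  x_4 = 1.410251 - (-0.011191)×(1.410251 - 1.384211)/(-0.011191 - (-0.083961))
       = 1.414256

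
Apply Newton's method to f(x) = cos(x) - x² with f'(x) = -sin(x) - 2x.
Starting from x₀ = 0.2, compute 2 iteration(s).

f(x) = cos(x) - x²
f'(x) = -sin(x) - 2x
x₀ = 0.2

Newton-Raphson formula: x_{n+1} = x_n - f(x_n)/f'(x_n)

Iteration 1:
  f(0.200000) = 0.940067
  f'(0.200000) = -0.598669
  x_1 = 0.200000 - 0.940067/(-0.598669) = 1.770260
Iteration 2:
  f(1.770260) = -3.331965
  f'(1.770260) = -4.520693
  x_2 = 1.770260 - (-3.331965)/(-4.520693) = 1.033213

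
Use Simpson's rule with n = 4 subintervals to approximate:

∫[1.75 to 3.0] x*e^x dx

f(x) = x*e^x
a = 1.75, b = 3.0, n = 4
h = (b - a)/n = 0.312500

Simpson's rule: (h/3)[f(x₀) + 4f(x₁) + 2f(x₂) + ... + f(xₙ)]

x_0 = 1.7500, f(x_0) = 10.070555, coefficient = 1
x_1 = 2.0625, f(x_1) = 16.222819, coefficient = 4
x_2 = 2.3750, f(x_2) = 25.533656, coefficient = 2
x_3 = 2.6875, f(x_3) = 39.492524, coefficient = 4
x_4 = 3.0000, f(x_4) = 60.256611, coefficient = 1

I ≈ (0.312500/3) × 344.255851 = 35.859985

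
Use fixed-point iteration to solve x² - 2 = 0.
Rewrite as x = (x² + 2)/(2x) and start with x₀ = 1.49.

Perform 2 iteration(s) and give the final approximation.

Equation: x² - 2 = 0
Fixed-point form: x = (x² + 2)/(2x)
x₀ = 1.49

x_1 = g(1.490000) = 1.416141
x_2 = g(1.416141) = 1.414215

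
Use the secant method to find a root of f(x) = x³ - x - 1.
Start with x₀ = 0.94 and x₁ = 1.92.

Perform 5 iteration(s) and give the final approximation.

f(x) = x³ - x - 1
x₀ = 0.94, x₁ = 1.92

Secant formula: x_{n+1} = x_n - f(x_n)(x_n - x_{n-1})/(f(x_n) - f(x_{n-1}))

Iteration 1:
  f(0.940000) = -1.109416
  f(1.920000) = 4.157888
  x_2 = 1.920000 - 4.157888×(1.920000 - 0.940000)/(4.157888 - (-1.109416))
       = 1.146411
Iteration 2:
  f(1.920000) = 4.157888
  f(1.146411) = -0.639732
  x_3 = 1.146411 - (-0.639732)×(1.146411 - 1.920000)/(-0.639732 - 4.157888)
       = 1.249564
Iteration 3:
  f(1.146411) = -0.639732
  f(1.249564) = -0.298483
  x_4 = 1.249564 - (-0.298483)×(1.249564 - 1.146411)/(-0.298483 - (-0.639732))
       = 1.339789
Iteration 4:
  f(1.249564) = -0.298483
  f(1.339789) = 0.065181
  x_5 = 1.339789 - 0.065181×(1.339789 - 1.249564)/(0.065181 - (-0.298483))
       = 1.323618
Iteration 5:
  f(1.339789) = 0.065181
  f(1.323618) = -0.004686
  x_6 = 1.323618 - (-0.004686)×(1.323618 - 1.339789)/(-0.004686 - 0.065181)
       = 1.324703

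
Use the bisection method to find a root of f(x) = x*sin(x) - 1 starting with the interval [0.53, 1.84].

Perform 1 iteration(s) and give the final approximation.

f(x) = x*sin(x) - 1
Initial interval: [0.53, 1.84]

Iteration 1:
  c_1 = (0.530000 + 1.840000)/2 = 1.185000
  f(c_1) = f(1.185000) = 0.097901
  f(a) × f(c) < 0, new interval: [0.530000, 1.185000]

After 1 iteration(s), the approximation is c_1 = 1.185000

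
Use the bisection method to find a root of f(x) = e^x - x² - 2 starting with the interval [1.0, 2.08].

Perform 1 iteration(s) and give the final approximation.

f(x) = e^x - x² - 2
Initial interval: [1.0, 2.08]

Iteration 1:
  c_1 = (1.000000 + 2.080000)/2 = 1.540000
  f(c_1) = f(1.540000) = 0.292990
  f(a) × f(c) < 0, new interval: [1.000000, 1.540000]

After 1 iteration(s), the approximation is c_1 = 1.540000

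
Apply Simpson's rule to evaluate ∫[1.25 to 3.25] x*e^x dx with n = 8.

f(x) = x*e^x
a = 1.25, b = 3.25, n = 8
h = (b - a)/n = 0.250000

Simpson's rule: (h/3)[f(x₀) + 4f(x₁) + 2f(x₂) + ... + f(xₙ)]

x_0 = 1.2500, f(x_0) = 4.362929, coefficient = 1
x_1 = 1.5000, f(x_1) = 6.722534, coefficient = 4
x_2 = 1.7500, f(x_2) = 10.070555, coefficient = 2
x_3 = 2.0000, f(x_3) = 14.778112, coefficient = 4
x_4 = 2.2500, f(x_4) = 21.347406, coefficient = 2
x_5 = 2.5000, f(x_5) = 30.456235, coefficient = 4
x_6 = 2.7500, f(x_6) = 43.017238, coefficient = 2
x_7 = 3.0000, f(x_7) = 60.256611, coefficient = 4
x_8 = 3.2500, f(x_8) = 83.818605, coefficient = 1

I ≈ (0.250000/3) × 685.905895 = 57.158825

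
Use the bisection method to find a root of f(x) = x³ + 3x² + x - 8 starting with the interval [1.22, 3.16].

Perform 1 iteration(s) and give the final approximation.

f(x) = x³ + 3x² + x - 8
Initial interval: [1.22, 3.16]

Iteration 1:
  c_1 = (1.220000 + 3.160000)/2 = 2.190000
  f(c_1) = f(2.190000) = 19.081759
  f(a) × f(c) < 0, new interval: [1.220000, 2.190000]

After 1 iteration(s), the approximation is c_1 = 2.190000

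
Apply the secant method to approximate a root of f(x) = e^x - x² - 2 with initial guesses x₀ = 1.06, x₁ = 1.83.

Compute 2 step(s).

f(x) = e^x - x² - 2
x₀ = 1.06, x₁ = 1.83

Secant formula: x_{n+1} = x_n - f(x_n)(x_n - x_{n-1})/(f(x_n) - f(x_{n-1}))

Iteration 1:
  f(1.060000) = -0.237229
  f(1.830000) = 0.884987
  x_2 = 1.830000 - 0.884987×(1.830000 - 1.060000)/(0.884987 - (-0.237229))
       = 1.222773
Iteration 2:
  f(1.830000) = 0.884987
  f(1.222773) = -0.098580
  x_3 = 1.222773 - (-0.098580)×(1.222773 - 1.830000)/(-0.098580 - 0.884987)
       = 1.283634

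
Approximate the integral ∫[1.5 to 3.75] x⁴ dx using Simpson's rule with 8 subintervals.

f(x) = x⁴
a = 1.5, b = 3.75, n = 8
h = (b - a)/n = 0.281250

Simpson's rule: (h/3)[f(x₀) + 4f(x₁) + 2f(x₂) + ... + f(xₙ)]

x_0 = 1.5000, f(x_0) = 5.062500, coefficient = 1
x_1 = 1.7812, f(x_1) = 10.066987, coefficient = 4
x_2 = 2.0625, f(x_2) = 18.095718, coefficient = 2
x_3 = 2.3438, f(x_3) = 30.174851, coefficient = 4
x_4 = 2.6250, f(x_4) = 47.480713, coefficient = 2
x_5 = 2.9062, f(x_5) = 71.339799, coefficient = 4
x_6 = 3.1875, f(x_6) = 103.228775, coefficient = 2
x_7 = 3.4688, f(x_7) = 144.774476, coefficient = 4
x_8 = 3.7500, f(x_8) = 197.753906, coefficient = 1

I ≈ (0.281250/3) × 1565.851273 = 146.798557
Exact value: 146.796680
Error: 0.001877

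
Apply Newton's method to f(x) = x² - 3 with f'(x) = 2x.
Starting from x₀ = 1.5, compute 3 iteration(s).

f(x) = x² - 3
f'(x) = 2x
x₀ = 1.5

Newton-Raphson formula: x_{n+1} = x_n - f(x_n)/f'(x_n)

Iteration 1:
  f(1.500000) = -0.750000
  f'(1.500000) = 3.000000
  x_1 = 1.500000 - (-0.750000)/3.000000 = 1.750000
Iteration 2:
  f(1.750000) = 0.062500
  f'(1.750000) = 3.500000
  x_2 = 1.750000 - 0.062500/3.500000 = 1.732143
Iteration 3:
  f(1.732143) = 0.000319
  f'(1.732143) = 3.464286
  x_3 = 1.732143 - 0.000319/3.464286 = 1.732051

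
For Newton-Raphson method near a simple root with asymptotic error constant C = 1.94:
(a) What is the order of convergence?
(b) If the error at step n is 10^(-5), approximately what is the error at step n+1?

(a) Newton-Raphson has quadratic (order 2) convergence near simple roots.
    This means |e_{n+1}| ≈ C|e_n|².

(b) With |e_n| = 10^(-5) and C = 1.94:
    |e_{n+1}| ≈ 1.94 × (10^(-5))² = 1.94 × 10^(-10)

(a) 2 (quadratic); (b) |e_{n+1}| ≈ 1.940e-10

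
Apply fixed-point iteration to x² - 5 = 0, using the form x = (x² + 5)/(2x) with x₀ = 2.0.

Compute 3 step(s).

Equation: x² - 5 = 0
Fixed-point form: x = (x² + 5)/(2x)
x₀ = 2.0

x_1 = g(2.000000) = 2.250000
x_2 = g(2.250000) = 2.236111
x_3 = g(2.236111) = 2.236068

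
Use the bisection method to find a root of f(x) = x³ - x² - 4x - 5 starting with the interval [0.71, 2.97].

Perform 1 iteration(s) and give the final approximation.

f(x) = x³ - x² - 4x - 5
Initial interval: [0.71, 2.97]

Iteration 1:
  c_1 = (0.710000 + 2.970000)/2 = 1.840000
  f(c_1) = f(1.840000) = -9.516096
  f(a) × f(c) ≥ 0, new interval: [1.840000, 2.970000]

After 1 iteration(s), the approximation is c_1 = 1.840000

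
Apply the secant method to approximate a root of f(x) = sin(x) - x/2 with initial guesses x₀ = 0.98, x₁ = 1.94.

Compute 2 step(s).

f(x) = sin(x) - x/2
x₀ = 0.98, x₁ = 1.94

Secant formula: x_{n+1} = x_n - f(x_n)(x_n - x_{n-1})/(f(x_n) - f(x_{n-1}))

Iteration 1:
  f(0.980000) = 0.340497
  f(1.940000) = -0.037385
  x_2 = 1.940000 - (-0.037385)×(1.940000 - 0.980000)/(-0.037385 - 0.340497)
       = 1.845024
Iteration 2:
  f(1.940000) = -0.037385
  f(1.845024) = 0.040122
  x_3 = 1.845024 - 0.040122×(1.845024 - 1.940000)/(0.040122 - (-0.037385))
       = 1.894189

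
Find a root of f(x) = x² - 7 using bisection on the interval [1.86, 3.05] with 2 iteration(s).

f(x) = x² - 7
Initial interval: [1.86, 3.05]

Iteration 1:
  c_1 = (1.860000 + 3.050000)/2 = 2.455000
  f(c_1) = f(2.455000) = -0.972975
  f(a) × f(c) ≥ 0, new interval: [2.455000, 3.050000]
Iteration 2:
  c_2 = (2.455000 + 3.050000)/2 = 2.752500
  f(c_2) = f(2.752500) = 0.576256
  f(a) × f(c) < 0, new interval: [2.455000, 2.752500]

After 2 iteration(s), the approximation is c_2 = 2.752500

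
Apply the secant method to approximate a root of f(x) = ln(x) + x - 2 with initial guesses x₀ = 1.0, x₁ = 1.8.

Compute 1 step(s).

f(x) = ln(x) + x - 2
x₀ = 1.0, x₁ = 1.8

Secant formula: x_{n+1} = x_n - f(x_n)(x_n - x_{n-1})/(f(x_n) - f(x_{n-1}))

Iteration 1:
  f(1.000000) = -1.000000
  f(1.800000) = 0.387787
  x_2 = 1.800000 - 0.387787×(1.800000 - 1.000000)/(0.387787 - (-1.000000))
       = 1.576457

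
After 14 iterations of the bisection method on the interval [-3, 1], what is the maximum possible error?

Bisection error bound: |error| ≤ (b-a)/2^n
|error| ≤ (1 - (-3))/2^14 = 4/2^14
|error| ≤ 0.0002441406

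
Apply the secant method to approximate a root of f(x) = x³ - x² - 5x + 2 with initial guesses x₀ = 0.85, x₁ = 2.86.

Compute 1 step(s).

f(x) = x³ - x² - 5x + 2
x₀ = 0.85, x₁ = 2.86

Secant formula: x_{n+1} = x_n - f(x_n)(x_n - x_{n-1})/(f(x_n) - f(x_{n-1}))

Iteration 1:
  f(0.850000) = -2.358375
  f(2.860000) = 2.914056
  x_2 = 2.860000 - 2.914056×(2.860000 - 0.850000)/(2.914056 - (-2.358375))
       = 1.749079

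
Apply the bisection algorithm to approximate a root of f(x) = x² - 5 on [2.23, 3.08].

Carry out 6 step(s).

f(x) = x² - 5
Initial interval: [2.23, 3.08]

Iteration 1:
  c_1 = (2.230000 + 3.080000)/2 = 2.655000
  f(c_1) = f(2.655000) = 2.049025
  f(a) × f(c) < 0, new interval: [2.230000, 2.655000]
Iteration 2:
  c_2 = (2.230000 + 2.655000)/2 = 2.442500
  f(c_2) = f(2.442500) = 0.965806
  f(a) × f(c) < 0, new interval: [2.230000, 2.442500]
Iteration 3:
  c_3 = (2.230000 + 2.442500)/2 = 2.336250
  f(c_3) = f(2.336250) = 0.458064
  f(a) × f(c) < 0, new interval: [2.230000, 2.336250]
Iteration 4:
  c_4 = (2.230000 + 2.336250)/2 = 2.283125
  f(c_4) = f(2.283125) = 0.212660
  f(a) × f(c) < 0, new interval: [2.230000, 2.283125]
Iteration 5:
  c_5 = (2.230000 + 2.283125)/2 = 2.256563
  f(c_5) = f(2.256563) = 0.092074
  f(a) × f(c) < 0, new interval: [2.230000, 2.256563]
Iteration 6:
  c_6 = (2.230000 + 2.256563)/2 = 2.243281
  f(c_6) = f(2.243281) = 0.032311
  f(a) × f(c) < 0, new interval: [2.230000, 2.243281]

After 6 iteration(s), the approximation is c_6 = 2.243281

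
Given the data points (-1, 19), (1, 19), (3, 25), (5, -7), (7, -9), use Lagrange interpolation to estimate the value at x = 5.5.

Lagrange interpolation formula:
P(x) = Σ yᵢ × Lᵢ(x)
where Lᵢ(x) = Π_{j≠i} (x - xⱼ)/(xᵢ - xⱼ)

L_0(5.5) = (5.5 - 1)/(-1 - 1) × (5.5 - 3)/(-1 - 3) × (5.5 - 5)/(-1 - 5) × (5.5 - 7)/(-1 - 7) = -0.021973
L_1(5.5) = (5.5 - (-1))/(1 - (-1)) × (5.5 - 3)/(1 - 3) × (5.5 - 5)/(1 - 5) × (5.5 - 7)/(1 - 7) = 0.126953
L_2(5.5) = (5.5 - (-1))/(3 - (-1)) × (5.5 - 1)/(3 - 1) × (5.5 - 5)/(3 - 5) × (5.5 - 7)/(3 - 7) = -0.342773
L_3(5.5) = (5.5 - (-1))/(5 - (-1)) × (5.5 - 1)/(5 - 1) × (5.5 - 3)/(5 - 3) × (5.5 - 7)/(5 - 7) = 1.142578
L_4(5.5) = (5.5 - (-1))/(7 - (-1)) × (5.5 - 1)/(7 - 1) × (5.5 - 3)/(7 - 3) × (5.5 - 5)/(7 - 5) = 0.095215

P(5.5) = 19×L_0(5.5) + 19×L_1(5.5) + 25×L_2(5.5) + (-7)×L_3(5.5) + (-9)×L_4(5.5)
P(5.5) = -15.429688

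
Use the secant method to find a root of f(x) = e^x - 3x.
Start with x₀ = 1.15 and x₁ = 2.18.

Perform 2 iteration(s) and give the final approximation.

f(x) = e^x - 3x
x₀ = 1.15, x₁ = 2.18

Secant formula: x_{n+1} = x_n - f(x_n)(x_n - x_{n-1})/(f(x_n) - f(x_{n-1}))

Iteration 1:
  f(1.150000) = -0.291807
  f(2.180000) = 2.306306
  x_2 = 2.180000 - 2.306306×(2.180000 - 1.150000)/(2.306306 - (-0.291807))
       = 1.265684
Iteration 2:
  f(2.180000) = 2.306306
  f(1.265684) = -0.251535
  x_3 = 1.265684 - (-0.251535)×(1.265684 - 2.180000)/(-0.251535 - 2.306306)
       = 1.355597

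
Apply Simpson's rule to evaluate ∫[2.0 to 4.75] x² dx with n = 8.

f(x) = x²
a = 2.0, b = 4.75, n = 8
h = (b - a)/n = 0.343750

Simpson's rule: (h/3)[f(x₀) + 4f(x₁) + 2f(x₂) + ... + f(xₙ)]

x_0 = 2.0000, f(x_0) = 4.000000, coefficient = 1
x_1 = 2.3438, f(x_1) = 5.493164, coefficient = 4
x_2 = 2.6875, f(x_2) = 7.222656, coefficient = 2
x_3 = 3.0312, f(x_3) = 9.188477, coefficient = 4
x_4 = 3.3750, f(x_4) = 11.390625, coefficient = 2
x_5 = 3.7188, f(x_5) = 13.829102, coefficient = 4
x_6 = 4.0625, f(x_6) = 16.503906, coefficient = 2
x_7 = 4.4062, f(x_7) = 19.415039, coefficient = 4
x_8 = 4.7500, f(x_8) = 22.562500, coefficient = 1

I ≈ (0.343750/3) × 288.500000 = 33.057292
Exact value: 33.057292
Error: 0.000000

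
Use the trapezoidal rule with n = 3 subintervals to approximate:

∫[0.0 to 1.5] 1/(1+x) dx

f(x) = 1/(1+x)
a = 0.0, b = 1.5, n = 3
h = (b - a)/n = 0.500000

Trapezoidal rule: (h/2)[f(x₀) + 2f(x₁) + 2f(x₂) + ... + f(xₙ)]

x_0 = 0.0000, f(x_0) = 1.000000, coefficient = 1
x_1 = 0.5000, f(x_1) = 0.666667, coefficient = 2
x_2 = 1.0000, f(x_2) = 0.500000, coefficient = 2
x_3 = 1.5000, f(x_3) = 0.400000, coefficient = 1

I ≈ (0.500000/2) × 3.733333 = 0.933333
Exact value: 0.916291
Error: 0.017043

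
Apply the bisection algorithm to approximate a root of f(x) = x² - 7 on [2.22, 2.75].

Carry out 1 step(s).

f(x) = x² - 7
Initial interval: [2.22, 2.75]

Iteration 1:
  c_1 = (2.220000 + 2.750000)/2 = 2.485000
  f(c_1) = f(2.485000) = -0.824775
  f(a) × f(c) ≥ 0, new interval: [2.485000, 2.750000]

After 1 iteration(s), the approximation is c_1 = 2.485000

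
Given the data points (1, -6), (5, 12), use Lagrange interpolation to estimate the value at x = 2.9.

Lagrange interpolation formula:
P(x) = Σ yᵢ × Lᵢ(x)
where Lᵢ(x) = Π_{j≠i} (x - xⱼ)/(xᵢ - xⱼ)

L_0(2.9) = (2.9 - 5)/(1 - 5) = 0.525000
L_1(2.9) = (2.9 - 1)/(5 - 1) = 0.475000

P(2.9) = (-6)×L_0(2.9) + 12×L_1(2.9)
P(2.9) = 2.550000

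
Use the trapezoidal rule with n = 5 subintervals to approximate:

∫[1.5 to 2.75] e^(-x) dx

f(x) = e^(-x)
a = 1.5, b = 2.75, n = 5
h = (b - a)/n = 0.250000

Trapezoidal rule: (h/2)[f(x₀) + 2f(x₁) + 2f(x₂) + ... + f(xₙ)]

x_0 = 1.5000, f(x_0) = 0.223130, coefficient = 1
x_1 = 1.7500, f(x_1) = 0.173774, coefficient = 2
x_2 = 2.0000, f(x_2) = 0.135335, coefficient = 2
x_3 = 2.2500, f(x_3) = 0.105399, coefficient = 2
x_4 = 2.5000, f(x_4) = 0.082085, coefficient = 2
x_5 = 2.7500, f(x_5) = 0.063928, coefficient = 1

I ≈ (0.250000/2) × 1.280245 = 0.160031
Exact value: 0.159202
Error: 0.000828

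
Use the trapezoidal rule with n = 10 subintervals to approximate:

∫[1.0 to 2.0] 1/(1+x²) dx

f(x) = 1/(1+x²)
a = 1.0, b = 2.0, n = 10
h = (b - a)/n = 0.100000

Trapezoidal rule: (h/2)[f(x₀) + 2f(x₁) + 2f(x₂) + ... + f(xₙ)]

x_0 = 1.0000, f(x_0) = 0.500000, coefficient = 1
x_1 = 1.1000, f(x_1) = 0.452489, coefficient = 2
x_2 = 1.2000, f(x_2) = 0.409836, coefficient = 2
x_3 = 1.3000, f(x_3) = 0.371747, coefficient = 2
x_4 = 1.4000, f(x_4) = 0.337838, coefficient = 2
x_5 = 1.5000, f(x_5) = 0.307692, coefficient = 2
x_6 = 1.6000, f(x_6) = 0.280899, coefficient = 2
x_7 = 1.7000, f(x_7) = 0.257069, coefficient = 2
x_8 = 1.8000, f(x_8) = 0.235849, coefficient = 2
x_9 = 1.9000, f(x_9) = 0.216920, coefficient = 2
x_10 = 2.0000, f(x_10) = 0.200000, coefficient = 1

I ≈ (0.100000/2) × 6.440678 = 0.322034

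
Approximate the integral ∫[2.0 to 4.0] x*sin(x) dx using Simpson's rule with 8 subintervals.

f(x) = x*sin(x)
a = 2.0, b = 4.0, n = 8
h = (b - a)/n = 0.250000

Simpson's rule: (h/3)[f(x₀) + 4f(x₁) + 2f(x₂) + ... + f(xₙ)]

x_0 = 2.0000, f(x_0) = 1.818595, coefficient = 1
x_1 = 2.2500, f(x_1) = 1.750665, coefficient = 4
x_2 = 2.5000, f(x_2) = 1.496180, coefficient = 2
x_3 = 2.7500, f(x_3) = 1.049568, coefficient = 4
x_4 = 3.0000, f(x_4) = 0.423360, coefficient = 2
x_5 = 3.2500, f(x_5) = -0.351634, coefficient = 4
x_6 = 3.5000, f(x_6) = -1.227741, coefficient = 2
x_7 = 3.7500, f(x_7) = -2.143355, coefficient = 4
x_8 = 4.0000, f(x_8) = -3.027210, coefficient = 1

I ≈ (0.250000/3) × 1.395956 = 0.116330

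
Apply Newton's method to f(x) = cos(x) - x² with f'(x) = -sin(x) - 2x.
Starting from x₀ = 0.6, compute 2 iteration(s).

f(x) = cos(x) - x²
f'(x) = -sin(x) - 2x
x₀ = 0.6

Newton-Raphson formula: x_{n+1} = x_n - f(x_n)/f'(x_n)

Iteration 1:
  f(0.600000) = 0.465336
  f'(0.600000) = -1.764642
  x_1 = 0.600000 - 0.465336/(-1.764642) = 0.863700
Iteration 2:
  f(0.863700) = -0.096348
  f'(0.863700) = -2.487650
  x_2 = 0.863700 - (-0.096348)/(-2.487650) = 0.824969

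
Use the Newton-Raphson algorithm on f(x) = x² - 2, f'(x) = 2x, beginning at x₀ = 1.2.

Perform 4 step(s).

f(x) = x² - 2
f'(x) = 2x
x₀ = 1.2

Newton-Raphson formula: x_{n+1} = x_n - f(x_n)/f'(x_n)

Iteration 1:
  f(1.200000) = -0.560000
  f'(1.200000) = 2.400000
  x_1 = 1.200000 - (-0.560000)/2.400000 = 1.433333
Iteration 2:
  f(1.433333) = 0.054444
  f'(1.433333) = 2.866667
  x_2 = 1.433333 - 0.054444/2.866667 = 1.414341
Iteration 3:
  f(1.414341) = 0.000361
  f'(1.414341) = 2.828682
  x_3 = 1.414341 - 0.000361/2.828682 = 1.414214
Iteration 4:
  f(1.414214) = 0.000000
  f'(1.414214) = 2.828427
  x_4 = 1.414214 - 0.000000/2.828427 = 1.414214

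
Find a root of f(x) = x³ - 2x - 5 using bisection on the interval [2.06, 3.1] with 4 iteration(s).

f(x) = x³ - 2x - 5
Initial interval: [2.06, 3.1]

Iteration 1:
  c_1 = (2.060000 + 3.100000)/2 = 2.580000
  f(c_1) = f(2.580000) = 7.013512
  f(a) × f(c) < 0, new interval: [2.060000, 2.580000]
Iteration 2:
  c_2 = (2.060000 + 2.580000)/2 = 2.320000
  f(c_2) = f(2.320000) = 2.847168
  f(a) × f(c) < 0, new interval: [2.060000, 2.320000]
Iteration 3:
  c_3 = (2.060000 + 2.320000)/2 = 2.190000
  f(c_3) = f(2.190000) = 1.123459
  f(a) × f(c) < 0, new interval: [2.060000, 2.190000]
Iteration 4:
  c_4 = (2.060000 + 2.190000)/2 = 2.125000
  f(c_4) = f(2.125000) = 0.345703
  f(a) × f(c) < 0, new interval: [2.060000, 2.125000]

After 4 iteration(s), the approximation is c_4 = 2.125000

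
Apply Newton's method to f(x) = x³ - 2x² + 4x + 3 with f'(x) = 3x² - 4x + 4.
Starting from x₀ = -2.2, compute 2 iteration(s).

f(x) = x³ - 2x² + 4x + 3
f'(x) = 3x² - 4x + 4
x₀ = -2.2

Newton-Raphson formula: x_{n+1} = x_n - f(x_n)/f'(x_n)

Iteration 1:
  f(-2.200000) = -26.128000
  f'(-2.200000) = 27.320000
  x_1 = -2.200000 - (-26.128000)/27.320000 = -1.243631
Iteration 2:
  f(-1.243631) = -6.991183
  f'(-1.243631) = 13.614379
  x_2 = -1.243631 - (-6.991183)/13.614379 = -0.730116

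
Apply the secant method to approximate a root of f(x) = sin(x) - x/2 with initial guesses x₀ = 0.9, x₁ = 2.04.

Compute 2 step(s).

f(x) = sin(x) - x/2
x₀ = 0.9, x₁ = 2.04

Secant formula: x_{n+1} = x_n - f(x_n)(x_n - x_{n-1})/(f(x_n) - f(x_{n-1}))

Iteration 1:
  f(0.900000) = 0.333327
  f(2.040000) = -0.128071
  x_2 = 2.040000 - (-0.128071)×(2.040000 - 0.900000)/(-0.128071 - 0.333327)
       = 1.723568
Iteration 2:
  f(2.040000) = -0.128071
  f(1.723568) = 0.126569
  x_3 = 1.723568 - 0.126569×(1.723568 - 2.040000)/(0.126569 - (-0.128071))
       = 1.880851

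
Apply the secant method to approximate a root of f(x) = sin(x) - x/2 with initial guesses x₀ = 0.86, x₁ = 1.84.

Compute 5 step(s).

f(x) = sin(x) - x/2
x₀ = 0.86, x₁ = 1.84

Secant formula: x_{n+1} = x_n - f(x_n)(x_n - x_{n-1})/(f(x_n) - f(x_{n-1}))

Iteration 1:
  f(0.860000) = 0.327843
  f(1.840000) = 0.043983
  x_2 = 1.840000 - 0.043983×(1.840000 - 0.860000)/(0.043983 - 0.327843)
       = 1.991847
Iteration 2:
  f(1.840000) = 0.043983
  f(1.991847) = -0.083264
  x_3 = 1.991847 - (-0.083264)×(1.991847 - 1.840000)/(-0.083264 - 0.043983)
       = 1.892486
Iteration 3:
  f(1.991847) = -0.083264
  f(1.892486) = 0.002459
  x_4 = 1.892486 - 0.002459×(1.892486 - 1.991847)/(0.002459 - (-0.083264))
       = 1.895337
Iteration 4:
  f(1.892486) = 0.002459
  f(1.895337) = 0.000129
  x_5 = 1.895337 - 0.000129×(1.895337 - 1.892486)/(0.000129 - 0.002459)
       = 1.895495
Iteration 5:
  f(1.895337) = 0.000129
  f(1.895495) = 0.000000
  x_6 = 1.895495 - 0.000000×(1.895495 - 1.895337)/(0.000000 - 0.000129)
       = 1.895494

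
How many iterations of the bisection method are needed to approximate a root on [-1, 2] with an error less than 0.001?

We need (b-a)/2^n ≤ 0.001
(2 - (-1))/2^n ≤ 0.001
3/2^n ≤ 0.001
2^n ≥ 3000
n ≥ log₂(3000) = 11.55
n ≥ 12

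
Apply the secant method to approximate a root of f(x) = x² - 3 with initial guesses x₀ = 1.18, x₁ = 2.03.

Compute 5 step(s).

f(x) = x² - 3
x₀ = 1.18, x₁ = 2.03

Secant formula: x_{n+1} = x_n - f(x_n)(x_n - x_{n-1})/(f(x_n) - f(x_{n-1}))

Iteration 1:
  f(1.180000) = -1.607600
  f(2.030000) = 1.120900
  x_2 = 2.030000 - 1.120900×(2.030000 - 1.180000)/(1.120900 - (-1.607600))
       = 1.680810
Iteration 2:
  f(2.030000) = 1.120900
  f(1.680810) = -0.174878
  x_3 = 1.680810 - (-0.174878)×(1.680810 - 2.030000)/(-0.174878 - 1.120900)
       = 1.727937
Iteration 3:
  f(1.680810) = -0.174878
  f(1.727937) = -0.014235
  x_4 = 1.727937 - (-0.014235)×(1.727937 - 1.680810)/(-0.014235 - (-0.174878))
       = 1.732113
Iteration 4:
  f(1.727937) = -0.014235
  f(1.732113) = 0.000214
  x_5 = 1.732113 - 0.000214×(1.732113 - 1.727937)/(0.000214 - (-0.014235))
       = 1.732051
Iteration 5:
  f(1.732113) = 0.000214
  f(1.732051) = 0.000000
  x_6 = 1.732051 - 0.000000×(1.732051 - 1.732113)/(0.000000 - 0.000214)
       = 1.732051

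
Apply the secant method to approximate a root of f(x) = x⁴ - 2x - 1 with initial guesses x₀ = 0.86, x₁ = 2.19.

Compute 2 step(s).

f(x) = x⁴ - 2x - 1
x₀ = 0.86, x₁ = 2.19

Secant formula: x_{n+1} = x_n - f(x_n)(x_n - x_{n-1})/(f(x_n) - f(x_{n-1}))

Iteration 1:
  f(0.860000) = -2.172992
  f(2.190000) = 17.622575
  x_2 = 2.190000 - 17.622575×(2.190000 - 0.860000)/(17.622575 - (-2.172992))
       = 1.005996
Iteration 2:
  f(2.190000) = 17.622575
  f(1.005996) = -1.987791
  x_3 = 1.005996 - (-1.987791)×(1.005996 - 2.190000)/(-1.987791 - 17.622575)
       = 1.126012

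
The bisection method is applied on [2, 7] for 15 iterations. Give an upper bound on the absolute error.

Bisection error bound: |error| ≤ (b-a)/2^n
|error| ≤ (7 - 2)/2^15 = 5/2^15
|error| ≤ 0.0001525879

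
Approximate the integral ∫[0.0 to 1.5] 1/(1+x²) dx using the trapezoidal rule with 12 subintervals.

f(x) = 1/(1+x²)
a = 0.0, b = 1.5, n = 12
h = (b - a)/n = 0.125000

Trapezoidal rule: (h/2)[f(x₀) + 2f(x₁) + 2f(x₂) + ... + f(xₙ)]

x_0 = 0.0000, f(x_0) = 1.000000, coefficient = 1
x_1 = 0.1250, f(x_1) = 0.984615, coefficient = 2
x_2 = 0.2500, f(x_2) = 0.941176, coefficient = 2
x_3 = 0.3750, f(x_3) = 0.876712, coefficient = 2
x_4 = 0.5000, f(x_4) = 0.800000, coefficient = 2
x_5 = 0.6250, f(x_5) = 0.719101, coefficient = 2
x_6 = 0.7500, f(x_6) = 0.640000, coefficient = 2
x_7 = 0.8750, f(x_7) = 0.566372, coefficient = 2
x_8 = 1.0000, f(x_8) = 0.500000, coefficient = 2
x_9 = 1.1250, f(x_9) = 0.441379, coefficient = 2
x_10 = 1.2500, f(x_10) = 0.390244, coefficient = 2
x_11 = 1.3750, f(x_11) = 0.345946, coefficient = 2
x_12 = 1.5000, f(x_12) = 0.307692, coefficient = 1

I ≈ (0.125000/2) × 15.718785 = 0.982424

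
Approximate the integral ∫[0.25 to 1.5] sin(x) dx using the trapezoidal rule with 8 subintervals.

f(x) = sin(x)
a = 0.25, b = 1.5, n = 8
h = (b - a)/n = 0.156250

Trapezoidal rule: (h/2)[f(x₀) + 2f(x₁) + 2f(x₂) + ... + f(xₙ)]

x_0 = 0.2500, f(x_0) = 0.247404, coefficient = 1
x_1 = 0.4062, f(x_1) = 0.395167, coefficient = 2
x_2 = 0.5625, f(x_2) = 0.533303, coefficient = 2
x_3 = 0.7188, f(x_3) = 0.658444, coefficient = 2
x_4 = 0.8750, f(x_4) = 0.767544, coefficient = 2
x_5 = 1.0312, f(x_5) = 0.857942, coefficient = 2
x_6 = 1.1875, f(x_6) = 0.927437, coefficient = 2
x_7 = 1.3438, f(x_7) = 0.974336, coefficient = 2
x_8 = 1.5000, f(x_8) = 0.997495, coefficient = 1

I ≈ (0.156250/2) × 11.473243 = 0.896347
Exact value: 0.898175
Error: 0.001828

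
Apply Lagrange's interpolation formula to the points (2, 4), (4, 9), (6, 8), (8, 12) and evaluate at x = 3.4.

Lagrange interpolation formula:
P(x) = Σ yᵢ × Lᵢ(x)
where Lᵢ(x) = Π_{j≠i} (x - xⱼ)/(xᵢ - xⱼ)

L_0(3.4) = (3.4 - 4)/(2 - 4) × (3.4 - 6)/(2 - 6) × (3.4 - 8)/(2 - 8) = 0.149500
L_1(3.4) = (3.4 - 2)/(4 - 2) × (3.4 - 6)/(4 - 6) × (3.4 - 8)/(4 - 8) = 1.046500
L_2(3.4) = (3.4 - 2)/(6 - 2) × (3.4 - 4)/(6 - 4) × (3.4 - 8)/(6 - 8) = -0.241500
L_3(3.4) = (3.4 - 2)/(8 - 2) × (3.4 - 4)/(8 - 4) × (3.4 - 6)/(8 - 6) = 0.045500

P(3.4) = 4×L_0(3.4) + 9×L_1(3.4) + 8×L_2(3.4) + 12×L_3(3.4)
P(3.4) = 8.630500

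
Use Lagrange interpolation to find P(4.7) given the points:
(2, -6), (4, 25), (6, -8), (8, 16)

Lagrange interpolation formula:
P(x) = Σ yᵢ × Lᵢ(x)
where Lᵢ(x) = Π_{j≠i} (x - xⱼ)/(xᵢ - xⱼ)

L_0(4.7) = (4.7 - 4)/(2 - 4) × (4.7 - 6)/(2 - 6) × (4.7 - 8)/(2 - 8) = -0.062563
L_1(4.7) = (4.7 - 2)/(4 - 2) × (4.7 - 6)/(4 - 6) × (4.7 - 8)/(4 - 8) = 0.723937
L_2(4.7) = (4.7 - 2)/(6 - 2) × (4.7 - 4)/(6 - 4) × (4.7 - 8)/(6 - 8) = 0.389813
L_3(4.7) = (4.7 - 2)/(8 - 2) × (4.7 - 4)/(8 - 4) × (4.7 - 6)/(8 - 6) = -0.051188

P(4.7) = (-6)×L_0(4.7) + 25×L_1(4.7) + (-8)×L_2(4.7) + 16×L_3(4.7)
P(4.7) = 14.536312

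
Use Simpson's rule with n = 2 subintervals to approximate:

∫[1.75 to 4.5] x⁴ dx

f(x) = x⁴
a = 1.75, b = 4.5, n = 2
h = (b - a)/n = 1.375000

Simpson's rule: (h/3)[f(x₀) + 4f(x₁) + 2f(x₂) + ... + f(xₙ)]

x_0 = 1.7500, f(x_0) = 9.378906, coefficient = 1
x_1 = 3.1250, f(x_1) = 95.367432, coefficient = 4
x_2 = 4.5000, f(x_2) = 410.062500, coefficient = 1

I ≈ (1.375000/3) × 800.911133 = 367.084269
Exact value: 365.773633
Error: 1.310636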